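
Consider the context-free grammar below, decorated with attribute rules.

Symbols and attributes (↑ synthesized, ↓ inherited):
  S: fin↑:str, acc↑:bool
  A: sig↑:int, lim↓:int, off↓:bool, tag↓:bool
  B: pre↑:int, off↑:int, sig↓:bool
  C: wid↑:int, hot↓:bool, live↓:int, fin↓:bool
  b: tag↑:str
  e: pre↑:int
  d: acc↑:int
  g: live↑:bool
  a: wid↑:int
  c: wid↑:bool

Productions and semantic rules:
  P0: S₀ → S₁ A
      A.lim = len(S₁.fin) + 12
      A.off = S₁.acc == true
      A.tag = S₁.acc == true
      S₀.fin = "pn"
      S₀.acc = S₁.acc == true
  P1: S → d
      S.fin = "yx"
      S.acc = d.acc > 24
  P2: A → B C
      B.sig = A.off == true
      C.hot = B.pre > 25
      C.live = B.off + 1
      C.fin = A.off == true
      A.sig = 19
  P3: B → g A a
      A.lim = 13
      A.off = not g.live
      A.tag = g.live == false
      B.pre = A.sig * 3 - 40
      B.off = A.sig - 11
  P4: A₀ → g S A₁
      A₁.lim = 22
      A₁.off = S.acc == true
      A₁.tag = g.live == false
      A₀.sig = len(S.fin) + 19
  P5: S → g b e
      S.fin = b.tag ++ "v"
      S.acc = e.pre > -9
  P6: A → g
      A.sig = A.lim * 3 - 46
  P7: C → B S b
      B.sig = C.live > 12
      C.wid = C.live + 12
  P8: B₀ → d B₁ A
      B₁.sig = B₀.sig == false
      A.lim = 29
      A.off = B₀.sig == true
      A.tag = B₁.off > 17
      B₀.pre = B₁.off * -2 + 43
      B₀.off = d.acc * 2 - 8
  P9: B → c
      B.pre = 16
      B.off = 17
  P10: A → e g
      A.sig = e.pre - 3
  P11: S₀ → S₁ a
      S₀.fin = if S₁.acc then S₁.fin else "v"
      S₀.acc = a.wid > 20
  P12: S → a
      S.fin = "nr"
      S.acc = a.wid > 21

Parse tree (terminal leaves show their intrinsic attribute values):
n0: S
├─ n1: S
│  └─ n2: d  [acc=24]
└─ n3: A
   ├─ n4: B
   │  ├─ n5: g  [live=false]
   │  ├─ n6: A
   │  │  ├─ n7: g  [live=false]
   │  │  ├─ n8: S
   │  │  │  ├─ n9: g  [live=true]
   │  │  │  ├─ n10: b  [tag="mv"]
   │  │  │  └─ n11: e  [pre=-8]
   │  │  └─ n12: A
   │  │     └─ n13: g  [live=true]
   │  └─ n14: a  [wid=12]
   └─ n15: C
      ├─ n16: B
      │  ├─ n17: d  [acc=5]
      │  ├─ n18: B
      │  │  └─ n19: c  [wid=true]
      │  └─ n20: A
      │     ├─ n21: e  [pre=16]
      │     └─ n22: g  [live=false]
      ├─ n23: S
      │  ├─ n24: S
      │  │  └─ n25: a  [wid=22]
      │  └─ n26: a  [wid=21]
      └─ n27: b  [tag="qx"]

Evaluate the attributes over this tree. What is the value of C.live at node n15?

1. n2.acc = 24  [terminal]
2. n1.fin = "yx"  ["yx"]
3. n1.acc = false  [d.acc > 24]
4. n3.lim = 14  [len(S₁.fin) + 12]
5. n3.off = false  [S₁.acc == true]
6. n3.tag = false  [S₁.acc == true]
7. n4.sig = false  [A.off == true]
8. n5.live = false  [terminal]
9. n6.lim = 13  [13]
10. n6.off = true  [not g.live]
11. n6.tag = true  [g.live == false]
12. n7.live = false  [terminal]
13. n9.live = true  [terminal]
14. n10.tag = "mv"  [terminal]
15. n11.pre = -8  [terminal]
16. n8.fin = "mvv"  [b.tag ++ "v"]
17. n8.acc = true  [e.pre > -9]
18. n12.lim = 22  [22]
19. n12.off = true  [S.acc == true]
20. n12.tag = true  [g.live == false]
21. n13.live = true  [terminal]
22. n12.sig = 20  [A.lim * 3 - 46]
23. n6.sig = 22  [len(S.fin) + 19]
24. n14.wid = 12  [terminal]
25. n4.pre = 26  [A.sig * 3 - 40]
26. n4.off = 11  [A.sig - 11]
27. n15.hot = true  [B.pre > 25]
28. n15.live = 12  [B.off + 1]
29. n15.fin = false  [A.off == true]
30. n16.sig = false  [C.live > 12]
31. n17.acc = 5  [terminal]
32. n18.sig = true  [B₀.sig == false]
33. n19.wid = true  [terminal]
34. n18.pre = 16  [16]
35. n18.off = 17  [17]
36. n20.lim = 29  [29]
37. n20.off = false  [B₀.sig == true]
38. n20.tag = false  [B₁.off > 17]
39. n21.pre = 16  [terminal]
40. n22.live = false  [terminal]
41. n20.sig = 13  [e.pre - 3]
42. n16.pre = 9  [B₁.off * -2 + 43]
43. n16.off = 2  [d.acc * 2 - 8]
44. n25.wid = 22  [terminal]
45. n24.fin = "nr"  ["nr"]
46. n24.acc = true  [a.wid > 21]
47. n26.wid = 21  [terminal]
48. n23.fin = "nr"  [if S₁.acc then S₁.fin else "v"]
49. n23.acc = true  [a.wid > 20]
50. n27.tag = "qx"  [terminal]
51. n15.wid = 24  [C.live + 12]
52. n3.sig = 19  [19]
53. n0.fin = "pn"  ["pn"]
54. n0.acc = false  [S₁.acc == true]

12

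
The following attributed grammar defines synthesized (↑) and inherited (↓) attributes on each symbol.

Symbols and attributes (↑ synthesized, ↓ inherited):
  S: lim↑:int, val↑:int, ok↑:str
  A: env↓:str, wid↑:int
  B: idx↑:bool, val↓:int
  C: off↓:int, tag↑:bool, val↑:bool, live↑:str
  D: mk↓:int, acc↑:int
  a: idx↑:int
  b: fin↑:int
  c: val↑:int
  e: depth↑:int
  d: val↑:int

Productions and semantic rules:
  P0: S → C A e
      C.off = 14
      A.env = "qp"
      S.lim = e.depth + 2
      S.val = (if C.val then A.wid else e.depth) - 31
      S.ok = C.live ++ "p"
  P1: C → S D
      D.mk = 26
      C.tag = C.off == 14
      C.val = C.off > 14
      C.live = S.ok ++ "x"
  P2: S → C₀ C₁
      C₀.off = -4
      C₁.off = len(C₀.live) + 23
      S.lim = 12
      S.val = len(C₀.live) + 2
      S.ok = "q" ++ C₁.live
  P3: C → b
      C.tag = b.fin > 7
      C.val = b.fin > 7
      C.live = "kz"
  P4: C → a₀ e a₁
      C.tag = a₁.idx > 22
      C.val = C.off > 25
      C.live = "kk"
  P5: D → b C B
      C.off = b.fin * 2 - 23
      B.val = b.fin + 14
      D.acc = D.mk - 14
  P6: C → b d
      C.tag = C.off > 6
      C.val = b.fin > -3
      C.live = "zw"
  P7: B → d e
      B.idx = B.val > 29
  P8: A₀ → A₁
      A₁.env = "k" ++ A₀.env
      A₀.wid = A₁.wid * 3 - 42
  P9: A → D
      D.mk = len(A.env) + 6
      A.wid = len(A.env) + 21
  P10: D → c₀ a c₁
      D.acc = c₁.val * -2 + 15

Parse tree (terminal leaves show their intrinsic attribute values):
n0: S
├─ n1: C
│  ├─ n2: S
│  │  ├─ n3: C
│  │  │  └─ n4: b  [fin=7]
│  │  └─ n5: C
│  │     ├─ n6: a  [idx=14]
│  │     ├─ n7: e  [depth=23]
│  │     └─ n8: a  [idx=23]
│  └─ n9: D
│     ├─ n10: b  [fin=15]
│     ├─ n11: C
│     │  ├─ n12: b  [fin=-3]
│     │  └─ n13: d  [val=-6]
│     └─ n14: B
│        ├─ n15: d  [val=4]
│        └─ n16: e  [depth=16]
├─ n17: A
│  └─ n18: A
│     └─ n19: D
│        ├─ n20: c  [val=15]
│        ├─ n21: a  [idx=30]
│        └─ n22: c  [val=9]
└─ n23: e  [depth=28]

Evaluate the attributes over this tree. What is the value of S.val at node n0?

-3

1. n1.off = 14  [14]
2. n3.off = -4  [-4]
3. n4.fin = 7  [terminal]
4. n3.tag = false  [b.fin > 7]
5. n3.val = false  [b.fin > 7]
6. n3.live = "kz"  ["kz"]
7. n5.off = 25  [len(C₀.live) + 23]
8. n6.idx = 14  [terminal]
9. n7.depth = 23  [terminal]
10. n8.idx = 23  [terminal]
11. n5.tag = true  [a₁.idx > 22]
12. n5.val = false  [C.off > 25]
13. n5.live = "kk"  ["kk"]
14. n2.lim = 12  [12]
15. n2.val = 4  [len(C₀.live) + 2]
16. n2.ok = "qkk"  ["q" ++ C₁.live]
17. n9.mk = 26  [26]
18. n10.fin = 15  [terminal]
19. n11.off = 7  [b.fin * 2 - 23]
20. n12.fin = -3  [terminal]
21. n13.val = -6  [terminal]
22. n11.tag = true  [C.off > 6]
23. n11.val = false  [b.fin > -3]
24. n11.live = "zw"  ["zw"]
25. n14.val = 29  [b.fin + 14]
26. n15.val = 4  [terminal]
27. n16.depth = 16  [terminal]
28. n14.idx = false  [B.val > 29]
29. n9.acc = 12  [D.mk - 14]
30. n1.tag = true  [C.off == 14]
31. n1.val = false  [C.off > 14]
32. n1.live = "qkkx"  [S.ok ++ "x"]
33. n17.env = "qp"  ["qp"]
34. n18.env = "kqp"  ["k" ++ A₀.env]
35. n19.mk = 9  [len(A.env) + 6]
36. n20.val = 15  [terminal]
37. n21.idx = 30  [terminal]
38. n22.val = 9  [terminal]
39. n19.acc = -3  [c₁.val * -2 + 15]
40. n18.wid = 24  [len(A.env) + 21]
41. n17.wid = 30  [A₁.wid * 3 - 42]
42. n23.depth = 28  [terminal]
43. n0.lim = 30  [e.depth + 2]
44. n0.val = -3  [(if C.val then A.wid else e.depth) - 31]
45. n0.ok = "qkkxp"  [C.live ++ "p"]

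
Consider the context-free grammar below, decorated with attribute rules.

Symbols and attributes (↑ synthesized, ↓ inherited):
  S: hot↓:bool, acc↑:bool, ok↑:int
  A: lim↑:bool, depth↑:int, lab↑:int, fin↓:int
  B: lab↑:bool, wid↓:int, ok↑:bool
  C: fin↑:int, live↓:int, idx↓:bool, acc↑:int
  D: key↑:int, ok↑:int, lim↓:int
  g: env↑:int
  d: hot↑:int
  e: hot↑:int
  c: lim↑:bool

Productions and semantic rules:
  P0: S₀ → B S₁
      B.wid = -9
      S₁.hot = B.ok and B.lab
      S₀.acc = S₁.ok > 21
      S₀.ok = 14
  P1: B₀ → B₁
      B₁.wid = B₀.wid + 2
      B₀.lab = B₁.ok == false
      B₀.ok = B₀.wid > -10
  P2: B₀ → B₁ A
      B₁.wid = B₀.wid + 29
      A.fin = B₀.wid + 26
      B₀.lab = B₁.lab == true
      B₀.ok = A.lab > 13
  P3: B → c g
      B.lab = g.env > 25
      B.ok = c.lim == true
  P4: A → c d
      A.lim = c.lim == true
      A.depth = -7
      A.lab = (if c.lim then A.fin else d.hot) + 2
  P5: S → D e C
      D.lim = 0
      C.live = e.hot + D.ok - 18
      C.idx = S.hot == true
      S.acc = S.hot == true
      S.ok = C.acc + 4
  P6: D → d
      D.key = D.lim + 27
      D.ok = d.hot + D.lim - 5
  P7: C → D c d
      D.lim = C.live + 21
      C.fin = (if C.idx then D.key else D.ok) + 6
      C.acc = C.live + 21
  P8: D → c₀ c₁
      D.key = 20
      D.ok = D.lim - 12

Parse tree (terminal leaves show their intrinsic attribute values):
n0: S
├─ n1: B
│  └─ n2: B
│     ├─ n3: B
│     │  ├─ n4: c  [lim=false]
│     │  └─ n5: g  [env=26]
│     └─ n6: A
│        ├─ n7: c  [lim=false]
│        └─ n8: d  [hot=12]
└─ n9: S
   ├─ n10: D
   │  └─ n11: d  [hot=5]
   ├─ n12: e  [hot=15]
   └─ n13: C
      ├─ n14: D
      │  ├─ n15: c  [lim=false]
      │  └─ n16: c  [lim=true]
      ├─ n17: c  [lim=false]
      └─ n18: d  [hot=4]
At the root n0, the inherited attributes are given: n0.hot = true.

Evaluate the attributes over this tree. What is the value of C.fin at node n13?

12

1. n0.hot = true  [given at root]
2. n1.wid = -9  [-9]
3. n2.wid = -7  [B₀.wid + 2]
4. n3.wid = 22  [B₀.wid + 29]
5. n4.lim = false  [terminal]
6. n5.env = 26  [terminal]
7. n3.lab = true  [g.env > 25]
8. n3.ok = false  [c.lim == true]
9. n6.fin = 19  [B₀.wid + 26]
10. n7.lim = false  [terminal]
11. n8.hot = 12  [terminal]
12. n6.lim = false  [c.lim == true]
13. n6.depth = -7  [-7]
14. n6.lab = 14  [(if c.lim then A.fin else d.hot) + 2]
15. n2.lab = true  [B₁.lab == true]
16. n2.ok = true  [A.lab > 13]
17. n1.lab = false  [B₁.ok == false]
18. n1.ok = true  [B₀.wid > -10]
19. n9.hot = false  [B.ok and B.lab]
20. n10.lim = 0  [0]
21. n11.hot = 5  [terminal]
22. n10.key = 27  [D.lim + 27]
23. n10.ok = 0  [d.hot + D.lim - 5]
24. n12.hot = 15  [terminal]
25. n13.live = -3  [e.hot + D.ok - 18]
26. n13.idx = false  [S.hot == true]
27. n14.lim = 18  [C.live + 21]
28. n15.lim = false  [terminal]
29. n16.lim = true  [terminal]
30. n14.key = 20  [20]
31. n14.ok = 6  [D.lim - 12]
32. n17.lim = false  [terminal]
33. n18.hot = 4  [terminal]
34. n13.fin = 12  [(if C.idx then D.key else D.ok) + 6]
35. n13.acc = 18  [C.live + 21]
36. n9.acc = false  [S.hot == true]
37. n9.ok = 22  [C.acc + 4]
38. n0.acc = true  [S₁.ok > 21]
39. n0.ok = 14  [14]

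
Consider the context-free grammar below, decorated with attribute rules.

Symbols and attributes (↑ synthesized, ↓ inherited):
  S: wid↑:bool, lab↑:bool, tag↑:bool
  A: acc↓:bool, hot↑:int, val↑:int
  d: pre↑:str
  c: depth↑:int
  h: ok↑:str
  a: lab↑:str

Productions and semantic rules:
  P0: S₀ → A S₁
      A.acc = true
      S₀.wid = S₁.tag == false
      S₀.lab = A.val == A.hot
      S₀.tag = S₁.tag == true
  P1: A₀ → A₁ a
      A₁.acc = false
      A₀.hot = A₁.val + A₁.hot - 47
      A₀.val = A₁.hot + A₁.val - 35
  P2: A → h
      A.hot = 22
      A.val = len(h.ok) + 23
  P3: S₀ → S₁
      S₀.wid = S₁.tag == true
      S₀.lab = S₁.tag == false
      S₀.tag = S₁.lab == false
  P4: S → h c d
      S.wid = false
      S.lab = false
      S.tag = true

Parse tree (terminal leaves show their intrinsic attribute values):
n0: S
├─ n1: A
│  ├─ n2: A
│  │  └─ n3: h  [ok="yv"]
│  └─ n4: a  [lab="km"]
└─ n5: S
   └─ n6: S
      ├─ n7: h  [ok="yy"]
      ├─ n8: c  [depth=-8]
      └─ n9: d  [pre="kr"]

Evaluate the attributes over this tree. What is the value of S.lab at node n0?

false

1. n1.acc = true  [true]
2. n2.acc = false  [false]
3. n3.ok = "yv"  [terminal]
4. n2.hot = 22  [22]
5. n2.val = 25  [len(h.ok) + 23]
6. n4.lab = "km"  [terminal]
7. n1.hot = 0  [A₁.val + A₁.hot - 47]
8. n1.val = 12  [A₁.hot + A₁.val - 35]
9. n7.ok = "yy"  [terminal]
10. n8.depth = -8  [terminal]
11. n9.pre = "kr"  [terminal]
12. n6.wid = false  [false]
13. n6.lab = false  [false]
14. n6.tag = true  [true]
15. n5.wid = true  [S₁.tag == true]
16. n5.lab = false  [S₁.tag == false]
17. n5.tag = true  [S₁.lab == false]
18. n0.wid = false  [S₁.tag == false]
19. n0.lab = false  [A.val == A.hot]
20. n0.tag = true  [S₁.tag == true]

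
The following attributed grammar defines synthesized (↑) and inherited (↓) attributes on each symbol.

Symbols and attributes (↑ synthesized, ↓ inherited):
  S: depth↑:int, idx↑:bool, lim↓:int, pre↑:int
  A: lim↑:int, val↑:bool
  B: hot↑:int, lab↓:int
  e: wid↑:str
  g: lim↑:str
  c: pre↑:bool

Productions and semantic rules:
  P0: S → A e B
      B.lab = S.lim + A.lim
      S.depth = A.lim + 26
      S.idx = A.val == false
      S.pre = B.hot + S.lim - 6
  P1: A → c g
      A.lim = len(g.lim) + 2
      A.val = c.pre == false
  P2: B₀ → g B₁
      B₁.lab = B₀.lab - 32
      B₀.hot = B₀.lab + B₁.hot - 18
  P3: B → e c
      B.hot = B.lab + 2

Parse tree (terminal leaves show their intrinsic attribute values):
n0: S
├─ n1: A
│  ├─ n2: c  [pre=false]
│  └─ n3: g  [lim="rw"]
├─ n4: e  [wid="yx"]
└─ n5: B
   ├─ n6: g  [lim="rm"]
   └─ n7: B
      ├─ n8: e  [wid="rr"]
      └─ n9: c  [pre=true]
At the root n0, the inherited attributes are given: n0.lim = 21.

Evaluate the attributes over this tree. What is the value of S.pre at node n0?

1. n0.lim = 21  [given at root]
2. n2.pre = false  [terminal]
3. n3.lim = "rw"  [terminal]
4. n1.lim = 4  [len(g.lim) + 2]
5. n1.val = true  [c.pre == false]
6. n4.wid = "yx"  [terminal]
7. n5.lab = 25  [S.lim + A.lim]
8. n6.lim = "rm"  [terminal]
9. n7.lab = -7  [B₀.lab - 32]
10. n8.wid = "rr"  [terminal]
11. n9.pre = true  [terminal]
12. n7.hot = -5  [B.lab + 2]
13. n5.hot = 2  [B₀.lab + B₁.hot - 18]
14. n0.depth = 30  [A.lim + 26]
15. n0.idx = false  [A.val == false]
16. n0.pre = 17  [B.hot + S.lim - 6]

17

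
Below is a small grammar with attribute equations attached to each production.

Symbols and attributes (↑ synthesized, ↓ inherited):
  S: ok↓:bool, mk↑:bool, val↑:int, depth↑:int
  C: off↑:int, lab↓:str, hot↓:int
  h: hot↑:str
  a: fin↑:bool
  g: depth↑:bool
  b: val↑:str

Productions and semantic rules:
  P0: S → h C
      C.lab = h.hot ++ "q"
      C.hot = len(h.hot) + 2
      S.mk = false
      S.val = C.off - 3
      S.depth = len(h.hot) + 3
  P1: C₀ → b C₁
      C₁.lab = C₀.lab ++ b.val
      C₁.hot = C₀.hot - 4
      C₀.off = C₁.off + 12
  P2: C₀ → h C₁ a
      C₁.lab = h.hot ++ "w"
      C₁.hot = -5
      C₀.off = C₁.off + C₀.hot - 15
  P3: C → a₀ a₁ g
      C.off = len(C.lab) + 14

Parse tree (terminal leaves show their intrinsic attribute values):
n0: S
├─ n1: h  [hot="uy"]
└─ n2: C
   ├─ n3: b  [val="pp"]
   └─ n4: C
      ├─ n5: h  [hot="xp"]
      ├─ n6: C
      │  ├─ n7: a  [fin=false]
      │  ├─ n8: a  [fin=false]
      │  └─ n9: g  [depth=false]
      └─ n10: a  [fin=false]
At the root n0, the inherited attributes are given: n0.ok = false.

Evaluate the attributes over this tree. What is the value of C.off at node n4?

1. n0.ok = false  [given at root]
2. n1.hot = "uy"  [terminal]
3. n2.lab = "uyq"  [h.hot ++ "q"]
4. n2.hot = 4  [len(h.hot) + 2]
5. n3.val = "pp"  [terminal]
6. n4.lab = "uyqpp"  [C₀.lab ++ b.val]
7. n4.hot = 0  [C₀.hot - 4]
8. n5.hot = "xp"  [terminal]
9. n6.lab = "xpw"  [h.hot ++ "w"]
10. n6.hot = -5  [-5]
11. n7.fin = false  [terminal]
12. n8.fin = false  [terminal]
13. n9.depth = false  [terminal]
14. n6.off = 17  [len(C.lab) + 14]
15. n10.fin = false  [terminal]
16. n4.off = 2  [C₁.off + C₀.hot - 15]
17. n2.off = 14  [C₁.off + 12]
18. n0.mk = false  [false]
19. n0.val = 11  [C.off - 3]
20. n0.depth = 5  [len(h.hot) + 3]

2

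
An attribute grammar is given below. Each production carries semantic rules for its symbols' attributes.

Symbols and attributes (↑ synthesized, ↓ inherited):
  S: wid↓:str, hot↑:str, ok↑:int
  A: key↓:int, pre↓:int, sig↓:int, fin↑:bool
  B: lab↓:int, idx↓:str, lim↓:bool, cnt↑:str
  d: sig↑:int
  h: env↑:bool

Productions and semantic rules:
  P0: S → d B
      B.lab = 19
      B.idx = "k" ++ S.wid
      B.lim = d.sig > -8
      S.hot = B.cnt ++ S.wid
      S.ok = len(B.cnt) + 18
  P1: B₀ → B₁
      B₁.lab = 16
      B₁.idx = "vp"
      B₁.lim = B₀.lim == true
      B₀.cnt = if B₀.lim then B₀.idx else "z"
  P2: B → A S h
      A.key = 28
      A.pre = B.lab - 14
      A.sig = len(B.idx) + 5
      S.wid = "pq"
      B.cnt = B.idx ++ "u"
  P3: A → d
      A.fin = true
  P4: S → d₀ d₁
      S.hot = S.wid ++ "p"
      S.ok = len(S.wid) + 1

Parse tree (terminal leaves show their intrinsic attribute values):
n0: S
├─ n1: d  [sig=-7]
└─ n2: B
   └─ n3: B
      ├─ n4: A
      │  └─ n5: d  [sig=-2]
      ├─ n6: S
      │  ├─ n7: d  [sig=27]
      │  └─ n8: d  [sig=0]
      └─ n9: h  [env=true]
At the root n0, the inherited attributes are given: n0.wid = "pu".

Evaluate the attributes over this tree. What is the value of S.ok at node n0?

1. n0.wid = "pu"  [given at root]
2. n1.sig = -7  [terminal]
3. n2.lab = 19  [19]
4. n2.idx = "kpu"  ["k" ++ S.wid]
5. n2.lim = true  [d.sig > -8]
6. n3.lab = 16  [16]
7. n3.idx = "vp"  ["vp"]
8. n3.lim = true  [B₀.lim == true]
9. n4.key = 28  [28]
10. n4.pre = 2  [B.lab - 14]
11. n4.sig = 7  [len(B.idx) + 5]
12. n5.sig = -2  [terminal]
13. n4.fin = true  [true]
14. n6.wid = "pq"  ["pq"]
15. n7.sig = 27  [terminal]
16. n8.sig = 0  [terminal]
17. n6.hot = "pqp"  [S.wid ++ "p"]
18. n6.ok = 3  [len(S.wid) + 1]
19. n9.env = true  [terminal]
20. n3.cnt = "vpu"  [B.idx ++ "u"]
21. n2.cnt = "kpu"  [if B₀.lim then B₀.idx else "z"]
22. n0.hot = "kpupu"  [B.cnt ++ S.wid]
23. n0.ok = 21  [len(B.cnt) + 18]

21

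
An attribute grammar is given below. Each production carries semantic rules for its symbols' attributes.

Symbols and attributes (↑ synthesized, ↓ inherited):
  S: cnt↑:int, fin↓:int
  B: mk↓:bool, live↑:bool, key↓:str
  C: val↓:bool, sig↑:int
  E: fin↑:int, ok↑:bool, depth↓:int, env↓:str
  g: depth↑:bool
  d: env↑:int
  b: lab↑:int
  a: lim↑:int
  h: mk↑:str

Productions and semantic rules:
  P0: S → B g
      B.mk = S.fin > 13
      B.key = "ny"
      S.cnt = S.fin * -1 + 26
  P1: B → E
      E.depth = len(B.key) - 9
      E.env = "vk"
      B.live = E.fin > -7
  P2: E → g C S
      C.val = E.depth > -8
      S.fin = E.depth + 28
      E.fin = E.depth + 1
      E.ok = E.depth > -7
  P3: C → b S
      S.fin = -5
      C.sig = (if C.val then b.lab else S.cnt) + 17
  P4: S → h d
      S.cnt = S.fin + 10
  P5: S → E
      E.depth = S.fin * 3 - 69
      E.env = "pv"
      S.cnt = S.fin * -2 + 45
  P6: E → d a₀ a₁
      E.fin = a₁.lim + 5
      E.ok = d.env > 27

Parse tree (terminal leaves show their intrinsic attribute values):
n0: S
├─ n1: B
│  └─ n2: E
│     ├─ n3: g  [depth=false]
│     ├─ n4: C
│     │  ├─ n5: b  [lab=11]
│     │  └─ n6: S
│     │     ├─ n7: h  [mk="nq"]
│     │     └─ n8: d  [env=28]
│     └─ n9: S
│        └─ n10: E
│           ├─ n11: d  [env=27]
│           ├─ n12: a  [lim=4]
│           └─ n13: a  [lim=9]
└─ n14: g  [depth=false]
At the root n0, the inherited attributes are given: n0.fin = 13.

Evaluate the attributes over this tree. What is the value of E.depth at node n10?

1. n0.fin = 13  [given at root]
2. n1.mk = false  [S.fin > 13]
3. n1.key = "ny"  ["ny"]
4. n2.depth = -7  [len(B.key) - 9]
5. n2.env = "vk"  ["vk"]
6. n3.depth = false  [terminal]
7. n4.val = true  [E.depth > -8]
8. n5.lab = 11  [terminal]
9. n6.fin = -5  [-5]
10. n7.mk = "nq"  [terminal]
11. n8.env = 28  [terminal]
12. n6.cnt = 5  [S.fin + 10]
13. n4.sig = 28  [(if C.val then b.lab else S.cnt) + 17]
14. n9.fin = 21  [E.depth + 28]
15. n10.depth = -6  [S.fin * 3 - 69]
16. n10.env = "pv"  ["pv"]
17. n11.env = 27  [terminal]
18. n12.lim = 4  [terminal]
19. n13.lim = 9  [terminal]
20. n10.fin = 14  [a₁.lim + 5]
21. n10.ok = false  [d.env > 27]
22. n9.cnt = 3  [S.fin * -2 + 45]
23. n2.fin = -6  [E.depth + 1]
24. n2.ok = false  [E.depth > -7]
25. n1.live = true  [E.fin > -7]
26. n14.depth = false  [terminal]
27. n0.cnt = 13  [S.fin * -1 + 26]

-6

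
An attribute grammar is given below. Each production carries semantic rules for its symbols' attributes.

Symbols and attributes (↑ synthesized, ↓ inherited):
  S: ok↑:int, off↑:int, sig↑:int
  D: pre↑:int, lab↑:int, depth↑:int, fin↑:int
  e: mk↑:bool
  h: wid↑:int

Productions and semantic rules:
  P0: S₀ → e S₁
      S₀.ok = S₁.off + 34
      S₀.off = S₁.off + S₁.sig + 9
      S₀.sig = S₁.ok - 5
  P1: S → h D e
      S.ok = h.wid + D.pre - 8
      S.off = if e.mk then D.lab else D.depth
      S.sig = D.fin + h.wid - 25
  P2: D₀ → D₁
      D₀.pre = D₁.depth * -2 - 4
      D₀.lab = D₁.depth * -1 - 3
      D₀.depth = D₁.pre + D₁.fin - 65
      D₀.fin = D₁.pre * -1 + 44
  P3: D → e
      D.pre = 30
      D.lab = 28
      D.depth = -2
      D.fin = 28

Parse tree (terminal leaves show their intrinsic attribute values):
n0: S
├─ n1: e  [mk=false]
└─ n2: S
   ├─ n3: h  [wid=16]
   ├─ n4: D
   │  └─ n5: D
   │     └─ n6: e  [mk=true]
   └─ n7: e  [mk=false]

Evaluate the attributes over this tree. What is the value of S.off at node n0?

7

1. n1.mk = false  [terminal]
2. n3.wid = 16  [terminal]
3. n6.mk = true  [terminal]
4. n5.pre = 30  [30]
5. n5.lab = 28  [28]
6. n5.depth = -2  [-2]
7. n5.fin = 28  [28]
8. n4.pre = 0  [D₁.depth * -2 - 4]
9. n4.lab = -1  [D₁.depth * -1 - 3]
10. n4.depth = -7  [D₁.pre + D₁.fin - 65]
11. n4.fin = 14  [D₁.pre * -1 + 44]
12. n7.mk = false  [terminal]
13. n2.ok = 8  [h.wid + D.pre - 8]
14. n2.off = -7  [if e.mk then D.lab else D.depth]
15. n2.sig = 5  [D.fin + h.wid - 25]
16. n0.ok = 27  [S₁.off + 34]
17. n0.off = 7  [S₁.off + S₁.sig + 9]
18. n0.sig = 3  [S₁.ok - 5]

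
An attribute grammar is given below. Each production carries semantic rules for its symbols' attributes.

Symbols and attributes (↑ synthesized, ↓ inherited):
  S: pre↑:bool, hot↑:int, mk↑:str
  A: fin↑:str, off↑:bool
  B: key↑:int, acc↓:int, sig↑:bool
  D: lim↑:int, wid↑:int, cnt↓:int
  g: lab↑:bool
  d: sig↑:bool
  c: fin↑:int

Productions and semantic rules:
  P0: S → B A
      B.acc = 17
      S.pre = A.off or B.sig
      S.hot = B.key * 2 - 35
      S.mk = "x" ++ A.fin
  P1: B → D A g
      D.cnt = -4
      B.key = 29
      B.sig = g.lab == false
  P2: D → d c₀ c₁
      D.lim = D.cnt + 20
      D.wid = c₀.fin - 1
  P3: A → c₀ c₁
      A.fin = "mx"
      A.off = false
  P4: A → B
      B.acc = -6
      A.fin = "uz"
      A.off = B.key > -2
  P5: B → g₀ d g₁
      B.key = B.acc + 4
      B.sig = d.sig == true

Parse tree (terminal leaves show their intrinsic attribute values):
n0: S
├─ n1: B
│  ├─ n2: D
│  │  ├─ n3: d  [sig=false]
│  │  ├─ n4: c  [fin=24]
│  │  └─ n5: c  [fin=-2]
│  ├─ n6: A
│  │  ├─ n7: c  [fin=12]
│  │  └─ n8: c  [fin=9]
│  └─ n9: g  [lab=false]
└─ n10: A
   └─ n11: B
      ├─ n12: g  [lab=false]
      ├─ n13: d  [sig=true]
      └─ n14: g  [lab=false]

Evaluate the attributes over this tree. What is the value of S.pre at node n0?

1. n1.acc = 17  [17]
2. n2.cnt = -4  [-4]
3. n3.sig = false  [terminal]
4. n4.fin = 24  [terminal]
5. n5.fin = -2  [terminal]
6. n2.lim = 16  [D.cnt + 20]
7. n2.wid = 23  [c₀.fin - 1]
8. n7.fin = 12  [terminal]
9. n8.fin = 9  [terminal]
10. n6.fin = "mx"  ["mx"]
11. n6.off = false  [false]
12. n9.lab = false  [terminal]
13. n1.key = 29  [29]
14. n1.sig = true  [g.lab == false]
15. n11.acc = -6  [-6]
16. n12.lab = false  [terminal]
17. n13.sig = true  [terminal]
18. n14.lab = false  [terminal]
19. n11.key = -2  [B.acc + 4]
20. n11.sig = true  [d.sig == true]
21. n10.fin = "uz"  ["uz"]
22. n10.off = false  [B.key > -2]
23. n0.pre = true  [A.off or B.sig]
24. n0.hot = 23  [B.key * 2 - 35]
25. n0.mk = "xuz"  ["x" ++ A.fin]

true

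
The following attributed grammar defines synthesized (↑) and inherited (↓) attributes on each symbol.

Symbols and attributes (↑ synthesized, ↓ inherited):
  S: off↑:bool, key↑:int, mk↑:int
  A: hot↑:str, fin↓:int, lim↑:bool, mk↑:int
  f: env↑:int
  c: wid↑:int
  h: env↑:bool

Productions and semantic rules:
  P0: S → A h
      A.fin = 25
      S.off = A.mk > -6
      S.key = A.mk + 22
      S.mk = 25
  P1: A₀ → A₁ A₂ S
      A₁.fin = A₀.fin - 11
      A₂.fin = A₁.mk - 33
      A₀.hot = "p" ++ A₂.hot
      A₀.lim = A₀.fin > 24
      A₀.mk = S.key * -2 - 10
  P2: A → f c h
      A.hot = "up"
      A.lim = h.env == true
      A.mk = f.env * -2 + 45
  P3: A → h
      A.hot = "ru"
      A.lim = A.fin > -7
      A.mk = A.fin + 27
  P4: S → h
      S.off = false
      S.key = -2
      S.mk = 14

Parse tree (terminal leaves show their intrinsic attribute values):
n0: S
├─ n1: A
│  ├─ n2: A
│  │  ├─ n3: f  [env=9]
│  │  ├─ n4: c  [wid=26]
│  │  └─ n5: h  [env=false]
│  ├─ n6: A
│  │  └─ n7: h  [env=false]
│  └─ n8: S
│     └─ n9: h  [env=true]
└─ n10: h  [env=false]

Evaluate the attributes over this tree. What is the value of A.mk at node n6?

21

1. n1.fin = 25  [25]
2. n2.fin = 14  [A₀.fin - 11]
3. n3.env = 9  [terminal]
4. n4.wid = 26  [terminal]
5. n5.env = false  [terminal]
6. n2.hot = "up"  ["up"]
7. n2.lim = false  [h.env == true]
8. n2.mk = 27  [f.env * -2 + 45]
9. n6.fin = -6  [A₁.mk - 33]
10. n7.env = false  [terminal]
11. n6.hot = "ru"  ["ru"]
12. n6.lim = true  [A.fin > -7]
13. n6.mk = 21  [A.fin + 27]
14. n9.env = true  [terminal]
15. n8.off = false  [false]
16. n8.key = -2  [-2]
17. n8.mk = 14  [14]
18. n1.hot = "pru"  ["p" ++ A₂.hot]
19. n1.lim = true  [A₀.fin > 24]
20. n1.mk = -6  [S.key * -2 - 10]
21. n10.env = false  [terminal]
22. n0.off = false  [A.mk > -6]
23. n0.key = 16  [A.mk + 22]
24. n0.mk = 25  [25]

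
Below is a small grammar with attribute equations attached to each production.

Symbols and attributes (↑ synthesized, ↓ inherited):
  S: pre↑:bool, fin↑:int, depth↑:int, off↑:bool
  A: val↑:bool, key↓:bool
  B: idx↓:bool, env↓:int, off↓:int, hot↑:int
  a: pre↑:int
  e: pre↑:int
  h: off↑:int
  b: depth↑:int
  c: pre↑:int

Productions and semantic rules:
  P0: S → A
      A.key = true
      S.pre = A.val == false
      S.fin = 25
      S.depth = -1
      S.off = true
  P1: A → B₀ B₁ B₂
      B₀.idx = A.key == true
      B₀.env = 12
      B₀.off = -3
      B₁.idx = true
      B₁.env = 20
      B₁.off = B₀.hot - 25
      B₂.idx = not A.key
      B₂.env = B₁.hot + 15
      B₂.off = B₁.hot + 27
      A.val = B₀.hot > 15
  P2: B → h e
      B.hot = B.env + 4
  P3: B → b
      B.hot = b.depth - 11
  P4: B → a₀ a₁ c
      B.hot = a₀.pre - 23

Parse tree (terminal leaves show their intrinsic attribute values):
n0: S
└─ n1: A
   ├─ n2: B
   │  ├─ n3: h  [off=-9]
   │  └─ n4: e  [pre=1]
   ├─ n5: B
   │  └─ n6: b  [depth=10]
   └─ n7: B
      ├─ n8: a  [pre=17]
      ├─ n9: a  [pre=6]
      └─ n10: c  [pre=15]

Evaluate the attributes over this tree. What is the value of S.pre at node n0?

1. n1.key = true  [true]
2. n2.idx = true  [A.key == true]
3. n2.env = 12  [12]
4. n2.off = -3  [-3]
5. n3.off = -9  [terminal]
6. n4.pre = 1  [terminal]
7. n2.hot = 16  [B.env + 4]
8. n5.idx = true  [true]
9. n5.env = 20  [20]
10. n5.off = -9  [B₀.hot - 25]
11. n6.depth = 10  [terminal]
12. n5.hot = -1  [b.depth - 11]
13. n7.idx = false  [not A.key]
14. n7.env = 14  [B₁.hot + 15]
15. n7.off = 26  [B₁.hot + 27]
16. n8.pre = 17  [terminal]
17. n9.pre = 6  [terminal]
18. n10.pre = 15  [terminal]
19. n7.hot = -6  [a₀.pre - 23]
20. n1.val = true  [B₀.hot > 15]
21. n0.pre = false  [A.val == false]
22. n0.fin = 25  [25]
23. n0.depth = -1  [-1]
24. n0.off = true  [true]

false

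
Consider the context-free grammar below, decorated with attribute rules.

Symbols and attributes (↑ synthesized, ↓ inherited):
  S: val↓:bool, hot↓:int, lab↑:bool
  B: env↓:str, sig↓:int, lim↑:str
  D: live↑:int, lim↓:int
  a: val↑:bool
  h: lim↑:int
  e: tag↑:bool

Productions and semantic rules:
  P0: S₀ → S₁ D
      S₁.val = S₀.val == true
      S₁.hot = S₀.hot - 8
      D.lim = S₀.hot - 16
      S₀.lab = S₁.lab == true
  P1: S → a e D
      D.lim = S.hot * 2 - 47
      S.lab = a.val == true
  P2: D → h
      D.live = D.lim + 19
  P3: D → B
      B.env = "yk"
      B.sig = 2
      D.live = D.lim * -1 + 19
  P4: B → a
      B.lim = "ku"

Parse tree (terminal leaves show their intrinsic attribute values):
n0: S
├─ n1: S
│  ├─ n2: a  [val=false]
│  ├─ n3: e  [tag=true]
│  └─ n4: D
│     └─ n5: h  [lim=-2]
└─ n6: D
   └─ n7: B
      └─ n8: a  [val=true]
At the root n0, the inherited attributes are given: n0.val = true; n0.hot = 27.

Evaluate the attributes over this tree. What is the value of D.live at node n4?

10

1. n0.val = true  [given at root]
2. n0.hot = 27  [given at root]
3. n1.val = true  [S₀.val == true]
4. n1.hot = 19  [S₀.hot - 8]
5. n2.val = false  [terminal]
6. n3.tag = true  [terminal]
7. n4.lim = -9  [S.hot * 2 - 47]
8. n5.lim = -2  [terminal]
9. n4.live = 10  [D.lim + 19]
10. n1.lab = false  [a.val == true]
11. n6.lim = 11  [S₀.hot - 16]
12. n7.env = "yk"  ["yk"]
13. n7.sig = 2  [2]
14. n8.val = true  [terminal]
15. n7.lim = "ku"  ["ku"]
16. n6.live = 8  [D.lim * -1 + 19]
17. n0.lab = false  [S₁.lab == true]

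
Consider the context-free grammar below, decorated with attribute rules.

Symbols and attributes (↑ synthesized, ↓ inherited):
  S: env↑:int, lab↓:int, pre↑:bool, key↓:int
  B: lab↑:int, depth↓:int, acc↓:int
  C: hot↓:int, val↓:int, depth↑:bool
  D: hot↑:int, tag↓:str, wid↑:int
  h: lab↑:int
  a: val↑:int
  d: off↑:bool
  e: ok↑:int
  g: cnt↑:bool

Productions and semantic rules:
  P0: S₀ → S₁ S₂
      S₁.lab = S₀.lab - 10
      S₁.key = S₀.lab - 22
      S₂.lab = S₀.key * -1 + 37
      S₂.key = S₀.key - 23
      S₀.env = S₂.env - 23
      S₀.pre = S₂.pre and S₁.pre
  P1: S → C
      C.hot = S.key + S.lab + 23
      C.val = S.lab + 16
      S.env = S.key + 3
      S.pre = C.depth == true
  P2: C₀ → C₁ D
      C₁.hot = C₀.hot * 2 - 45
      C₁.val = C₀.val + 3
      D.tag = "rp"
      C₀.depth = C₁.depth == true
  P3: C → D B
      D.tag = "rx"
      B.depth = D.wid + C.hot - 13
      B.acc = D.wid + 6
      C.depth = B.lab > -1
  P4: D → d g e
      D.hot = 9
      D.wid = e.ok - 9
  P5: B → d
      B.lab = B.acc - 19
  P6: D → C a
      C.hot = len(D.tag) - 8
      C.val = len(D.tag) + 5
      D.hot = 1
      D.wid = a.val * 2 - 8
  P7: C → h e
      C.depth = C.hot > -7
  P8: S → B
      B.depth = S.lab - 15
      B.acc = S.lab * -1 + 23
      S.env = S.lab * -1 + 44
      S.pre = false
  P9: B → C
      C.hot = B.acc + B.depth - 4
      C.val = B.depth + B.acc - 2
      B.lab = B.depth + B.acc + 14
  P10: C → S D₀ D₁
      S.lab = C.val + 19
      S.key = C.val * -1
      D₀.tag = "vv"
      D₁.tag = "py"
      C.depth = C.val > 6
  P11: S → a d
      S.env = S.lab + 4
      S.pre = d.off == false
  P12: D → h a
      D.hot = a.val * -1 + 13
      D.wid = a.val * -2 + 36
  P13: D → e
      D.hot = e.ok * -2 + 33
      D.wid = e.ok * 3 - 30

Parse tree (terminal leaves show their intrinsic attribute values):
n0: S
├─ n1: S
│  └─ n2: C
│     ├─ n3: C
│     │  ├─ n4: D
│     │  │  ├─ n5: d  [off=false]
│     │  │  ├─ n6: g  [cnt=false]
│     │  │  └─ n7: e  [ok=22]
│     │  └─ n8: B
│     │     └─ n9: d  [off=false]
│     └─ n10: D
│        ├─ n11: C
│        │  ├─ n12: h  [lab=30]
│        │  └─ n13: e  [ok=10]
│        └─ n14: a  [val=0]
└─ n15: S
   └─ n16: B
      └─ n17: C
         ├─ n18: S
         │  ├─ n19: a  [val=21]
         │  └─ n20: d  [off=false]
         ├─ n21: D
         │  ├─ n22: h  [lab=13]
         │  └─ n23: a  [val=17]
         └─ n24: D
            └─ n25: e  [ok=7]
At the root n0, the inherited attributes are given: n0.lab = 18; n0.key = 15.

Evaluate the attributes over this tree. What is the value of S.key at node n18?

1. n0.lab = 18  [given at root]
2. n0.key = 15  [given at root]
3. n1.lab = 8  [S₀.lab - 10]
4. n1.key = -4  [S₀.lab - 22]
5. n2.hot = 27  [S.key + S.lab + 23]
6. n2.val = 24  [S.lab + 16]
7. n3.hot = 9  [C₀.hot * 2 - 45]
8. n3.val = 27  [C₀.val + 3]
9. n4.tag = "rx"  ["rx"]
10. n5.off = false  [terminal]
11. n6.cnt = false  [terminal]
12. n7.ok = 22  [terminal]
13. n4.hot = 9  [9]
14. n4.wid = 13  [e.ok - 9]
15. n8.depth = 9  [D.wid + C.hot - 13]
16. n8.acc = 19  [D.wid + 6]
17. n9.off = false  [terminal]
18. n8.lab = 0  [B.acc - 19]
19. n3.depth = true  [B.lab > -1]
20. n10.tag = "rp"  ["rp"]
21. n11.hot = -6  [len(D.tag) - 8]
22. n11.val = 7  [len(D.tag) + 5]
23. n12.lab = 30  [terminal]
24. n13.ok = 10  [terminal]
25. n11.depth = true  [C.hot > -7]
26. n14.val = 0  [terminal]
27. n10.hot = 1  [1]
28. n10.wid = -8  [a.val * 2 - 8]
29. n2.depth = true  [C₁.depth == true]
30. n1.env = -1  [S.key + 3]
31. n1.pre = true  [C.depth == true]
32. n15.lab = 22  [S₀.key * -1 + 37]
33. n15.key = -8  [S₀.key - 23]
34. n16.depth = 7  [S.lab - 15]
35. n16.acc = 1  [S.lab * -1 + 23]
36. n17.hot = 4  [B.acc + B.depth - 4]
37. n17.val = 6  [B.depth + B.acc - 2]
38. n18.lab = 25  [C.val + 19]
39. n18.key = -6  [C.val * -1]
40. n19.val = 21  [terminal]
41. n20.off = false  [terminal]
42. n18.env = 29  [S.lab + 4]
43. n18.pre = true  [d.off == false]
44. n21.tag = "vv"  ["vv"]
45. n22.lab = 13  [terminal]
46. n23.val = 17  [terminal]
47. n21.hot = -4  [a.val * -1 + 13]
48. n21.wid = 2  [a.val * -2 + 36]
49. n24.tag = "py"  ["py"]
50. n25.ok = 7  [terminal]
51. n24.hot = 19  [e.ok * -2 + 33]
52. n24.wid = -9  [e.ok * 3 - 30]
53. n17.depth = false  [C.val > 6]
54. n16.lab = 22  [B.depth + B.acc + 14]
55. n15.env = 22  [S.lab * -1 + 44]
56. n15.pre = false  [false]
57. n0.env = -1  [S₂.env - 23]
58. n0.pre = false  [S₂.pre and S₁.pre]

-6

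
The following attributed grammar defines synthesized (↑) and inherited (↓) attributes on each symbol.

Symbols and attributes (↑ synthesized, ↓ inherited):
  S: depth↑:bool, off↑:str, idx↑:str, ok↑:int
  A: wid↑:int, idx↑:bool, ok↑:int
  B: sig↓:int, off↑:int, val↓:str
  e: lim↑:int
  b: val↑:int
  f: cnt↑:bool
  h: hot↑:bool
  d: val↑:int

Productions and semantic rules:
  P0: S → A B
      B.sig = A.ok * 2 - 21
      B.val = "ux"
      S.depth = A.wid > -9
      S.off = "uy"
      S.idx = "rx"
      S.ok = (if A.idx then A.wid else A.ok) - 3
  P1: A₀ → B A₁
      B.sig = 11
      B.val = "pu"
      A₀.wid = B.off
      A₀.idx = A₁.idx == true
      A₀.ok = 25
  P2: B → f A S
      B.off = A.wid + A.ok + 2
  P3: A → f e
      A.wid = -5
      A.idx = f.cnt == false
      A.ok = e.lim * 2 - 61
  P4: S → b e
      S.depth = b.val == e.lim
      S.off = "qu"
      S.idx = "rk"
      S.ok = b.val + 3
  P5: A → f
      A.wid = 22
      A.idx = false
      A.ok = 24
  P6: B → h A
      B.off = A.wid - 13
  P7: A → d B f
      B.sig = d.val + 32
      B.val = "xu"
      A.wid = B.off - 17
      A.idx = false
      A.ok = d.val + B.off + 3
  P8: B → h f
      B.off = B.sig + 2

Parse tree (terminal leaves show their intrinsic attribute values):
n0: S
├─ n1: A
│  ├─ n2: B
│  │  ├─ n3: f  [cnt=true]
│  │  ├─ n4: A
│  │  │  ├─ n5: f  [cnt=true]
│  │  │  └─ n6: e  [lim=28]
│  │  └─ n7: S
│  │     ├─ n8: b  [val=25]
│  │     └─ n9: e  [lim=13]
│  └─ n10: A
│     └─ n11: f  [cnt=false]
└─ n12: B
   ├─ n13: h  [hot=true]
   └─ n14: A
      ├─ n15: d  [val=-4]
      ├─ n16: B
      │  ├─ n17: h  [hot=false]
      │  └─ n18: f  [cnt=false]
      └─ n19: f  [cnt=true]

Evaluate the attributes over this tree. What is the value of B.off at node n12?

0

1. n2.sig = 11  [11]
2. n2.val = "pu"  ["pu"]
3. n3.cnt = true  [terminal]
4. n5.cnt = true  [terminal]
5. n6.lim = 28  [terminal]
6. n4.wid = -5  [-5]
7. n4.idx = false  [f.cnt == false]
8. n4.ok = -5  [e.lim * 2 - 61]
9. n8.val = 25  [terminal]
10. n9.lim = 13  [terminal]
11. n7.depth = false  [b.val == e.lim]
12. n7.off = "qu"  ["qu"]
13. n7.idx = "rk"  ["rk"]
14. n7.ok = 28  [b.val + 3]
15. n2.off = -8  [A.wid + A.ok + 2]
16. n11.cnt = false  [terminal]
17. n10.wid = 22  [22]
18. n10.idx = false  [false]
19. n10.ok = 24  [24]
20. n1.wid = -8  [B.off]
21. n1.idx = false  [A₁.idx == true]
22. n1.ok = 25  [25]
23. n12.sig = 29  [A.ok * 2 - 21]
24. n12.val = "ux"  ["ux"]
25. n13.hot = true  [terminal]
26. n15.val = -4  [terminal]
27. n16.sig = 28  [d.val + 32]
28. n16.val = "xu"  ["xu"]
29. n17.hot = false  [terminal]
30. n18.cnt = false  [terminal]
31. n16.off = 30  [B.sig + 2]
32. n19.cnt = true  [terminal]
33. n14.wid = 13  [B.off - 17]
34. n14.idx = false  [false]
35. n14.ok = 29  [d.val + B.off + 3]
36. n12.off = 0  [A.wid - 13]
37. n0.depth = true  [A.wid > -9]
38. n0.off = "uy"  ["uy"]
39. n0.idx = "rx"  ["rx"]
40. n0.ok = 22  [(if A.idx then A.wid else A.ok) - 3]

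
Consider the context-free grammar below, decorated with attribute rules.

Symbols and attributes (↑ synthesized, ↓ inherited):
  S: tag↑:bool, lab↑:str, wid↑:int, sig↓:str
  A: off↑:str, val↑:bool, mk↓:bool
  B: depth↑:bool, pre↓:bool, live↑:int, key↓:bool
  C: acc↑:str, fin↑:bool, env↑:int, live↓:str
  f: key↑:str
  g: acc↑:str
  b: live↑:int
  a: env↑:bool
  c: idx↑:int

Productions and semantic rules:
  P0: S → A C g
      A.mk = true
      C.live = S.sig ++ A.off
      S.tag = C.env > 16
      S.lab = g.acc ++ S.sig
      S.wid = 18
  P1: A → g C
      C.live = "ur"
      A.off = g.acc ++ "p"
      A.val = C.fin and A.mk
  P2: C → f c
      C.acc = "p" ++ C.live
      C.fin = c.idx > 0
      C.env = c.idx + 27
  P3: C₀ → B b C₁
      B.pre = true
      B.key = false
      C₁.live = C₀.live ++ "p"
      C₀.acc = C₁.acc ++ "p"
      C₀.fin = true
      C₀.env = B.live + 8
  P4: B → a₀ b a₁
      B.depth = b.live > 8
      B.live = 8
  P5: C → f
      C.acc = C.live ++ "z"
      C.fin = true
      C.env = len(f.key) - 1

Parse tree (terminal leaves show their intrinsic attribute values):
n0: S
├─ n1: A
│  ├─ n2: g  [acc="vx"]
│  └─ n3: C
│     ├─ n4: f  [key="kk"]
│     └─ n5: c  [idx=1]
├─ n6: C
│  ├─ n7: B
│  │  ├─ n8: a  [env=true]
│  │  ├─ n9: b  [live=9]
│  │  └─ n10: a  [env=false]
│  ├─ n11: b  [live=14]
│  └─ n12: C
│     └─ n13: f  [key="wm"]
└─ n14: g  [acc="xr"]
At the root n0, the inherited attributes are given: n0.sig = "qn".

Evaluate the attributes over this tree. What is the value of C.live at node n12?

1. n0.sig = "qn"  [given at root]
2. n1.mk = true  [true]
3. n2.acc = "vx"  [terminal]
4. n3.live = "ur"  ["ur"]
5. n4.key = "kk"  [terminal]
6. n5.idx = 1  [terminal]
7. n3.acc = "pur"  ["p" ++ C.live]
8. n3.fin = true  [c.idx > 0]
9. n3.env = 28  [c.idx + 27]
10. n1.off = "vxp"  [g.acc ++ "p"]
11. n1.val = true  [C.fin and A.mk]
12. n6.live = "qnvxp"  [S.sig ++ A.off]
13. n7.pre = true  [true]
14. n7.key = false  [false]
15. n8.env = true  [terminal]
16. n9.live = 9  [terminal]
17. n10.env = false  [terminal]
18. n7.depth = true  [b.live > 8]
19. n7.live = 8  [8]
20. n11.live = 14  [terminal]
21. n12.live = "qnvxpp"  [C₀.live ++ "p"]
22. n13.key = "wm"  [terminal]
23. n12.acc = "qnvxppz"  [C.live ++ "z"]
24. n12.fin = true  [true]
25. n12.env = 1  [len(f.key) - 1]
26. n6.acc = "qnvxppzp"  [C₁.acc ++ "p"]
27. n6.fin = true  [true]
28. n6.env = 16  [B.live + 8]
29. n14.acc = "xr"  [terminal]
30. n0.tag = false  [C.env > 16]
31. n0.lab = "xrqn"  [g.acc ++ S.sig]
32. n0.wid = 18  [18]

"qnvxpp"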